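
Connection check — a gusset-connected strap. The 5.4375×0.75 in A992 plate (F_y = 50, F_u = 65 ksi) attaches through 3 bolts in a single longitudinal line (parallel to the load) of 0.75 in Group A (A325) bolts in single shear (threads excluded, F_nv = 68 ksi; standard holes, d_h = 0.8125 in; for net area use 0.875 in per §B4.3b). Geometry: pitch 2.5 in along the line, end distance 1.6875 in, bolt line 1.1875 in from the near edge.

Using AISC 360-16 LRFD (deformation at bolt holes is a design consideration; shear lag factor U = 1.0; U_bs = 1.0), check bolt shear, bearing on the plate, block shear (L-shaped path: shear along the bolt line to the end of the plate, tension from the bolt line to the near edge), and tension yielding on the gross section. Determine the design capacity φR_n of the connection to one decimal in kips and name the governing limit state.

Bolt shear: A_b = π(0.75)²/4 = 0.44179 in². φR_n = 0.75 × 68 × 0.44179 × 3 × 1 = 67.6 kips.
Bearing (0.75 in plate, F_u = 65 ksi): end bolts L_c = 1.6875 − 0.8125/2 = 1.28125, R_n = min(1.2×1.28125×0.75×65, 2.4×0.75×0.75×65) = 74.953 kips/bolt; interior L_c = 2.5 − 0.8125 = 1.6875, R_n = 87.75 kips/bolt. φR_n = 0.75 × (1×74.953 + 2×87.75) = 187.8 kips.
Block shear: shear path 1×[1.6875+2×2.5] = 1×6.6875 in, A_gv = 5.0156, A_nv = 1×(6.6875 − 2.5×0.875)×0.75 = 3.375 in²; tension to near edge: (1.1875 − 0.5×0.875)×0.75 = 0.5625 in². R_n = min(0.6×65×3.375, 0.6×50×5.0156) + 1.0×65×0.5625 = min(131.63, 150.47) + 36.563 = 168.19 kips. φR_n = 0.75 × 168.19 = 126.1 kips.
Tension yield (gross): A_g = 5.4375×0.75 = 4.0781 in². φR_n = 0.90 × 50 × 4.0781 = 183.5 kips.
Governing: min(67.6, 187.8, 126.1, 183.5) = 67.6 kips → bolt shear.

67.6 kips (bolt shear governs)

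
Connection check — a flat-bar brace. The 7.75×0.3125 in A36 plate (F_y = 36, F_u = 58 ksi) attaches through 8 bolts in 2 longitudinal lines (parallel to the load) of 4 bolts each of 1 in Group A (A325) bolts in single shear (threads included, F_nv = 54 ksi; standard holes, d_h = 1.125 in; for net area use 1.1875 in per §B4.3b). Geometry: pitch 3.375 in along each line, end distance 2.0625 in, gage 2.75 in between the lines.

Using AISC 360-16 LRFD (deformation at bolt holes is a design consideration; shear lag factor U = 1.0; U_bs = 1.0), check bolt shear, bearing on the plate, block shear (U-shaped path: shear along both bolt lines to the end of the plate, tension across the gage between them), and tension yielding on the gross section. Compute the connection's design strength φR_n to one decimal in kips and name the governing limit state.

78.5 kips (gross-section yield governs)

Bolt shear: A_b = π(1)²/4 = 0.7854 in². φR_n = 0.75 × 54 × 0.7854 × 8 × 1 = 254.5 kips.
Bearing (0.3125 in plate, F_u = 58 ksi): end bolts L_c = 2.0625 − 1.125/2 = 1.5, R_n = min(1.2×1.5×0.3125×58, 2.4×1×0.3125×58) = 32.625 kips/bolt; interior L_c = 3.375 − 1.125 = 2.25, R_n = 43.5 kips/bolt. φR_n = 0.75 × (2×32.625 + 6×43.5) = 244.7 kips.
Block shear: shear path 2×[2.0625+3×3.375] = 2×12.1875 in, A_gv = 7.6172, A_nv = 2×(12.1875 − 3.5×1.1875)×0.3125 = 5.0195 in²; tension across gage: (2.75 − 1×1.1875)×0.3125 = 0.48828 in². R_n = min(0.6×58×5.0195, 0.6×36×7.6172) + 1.0×58×0.48828 = min(174.68, 164.53) + 28.32 = 192.85 kips. φR_n = 0.75 × 192.85 = 144.6 kips.
Tension yield (gross): A_g = 7.75×0.3125 = 2.4219 in². φR_n = 0.90 × 36 × 2.4219 = 78.5 kips.
Governing: min(254.5, 244.7, 144.6, 78.5) = 78.5 kips → gross-section yield.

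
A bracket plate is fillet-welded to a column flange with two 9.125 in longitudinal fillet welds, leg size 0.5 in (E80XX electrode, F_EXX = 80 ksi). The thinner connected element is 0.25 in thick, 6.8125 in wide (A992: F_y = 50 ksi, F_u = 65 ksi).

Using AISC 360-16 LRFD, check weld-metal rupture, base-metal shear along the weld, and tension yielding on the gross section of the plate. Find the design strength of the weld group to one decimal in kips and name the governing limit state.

Weld metal: throat = 0.707×0.5 = 0.3535 in, L = 2×9.125 = 18.25 in. φR_n = 0.75 × 0.6 × 80 × 0.3535 × 18.25 = 232.2 kips.
Base metal shear (0.25 in plate): yield φR_n = 1.0×0.6×50×0.25×18.25 = 136.9 kips; rupture φR_n = 0.75×0.6×65×0.25×18.25 = 133.5 kips; take 133.5 kips (rupture).
Tension yield (gross): A_g = 6.8125×0.25 = 1.7031 in². φR_n = 0.90 × 50 × 1.7031 = 76.6 kips.
Governing: min(232.2, 133.5, 76.6) = 76.6 kips → gross-section yield.

76.6 kips (gross-section yield governs)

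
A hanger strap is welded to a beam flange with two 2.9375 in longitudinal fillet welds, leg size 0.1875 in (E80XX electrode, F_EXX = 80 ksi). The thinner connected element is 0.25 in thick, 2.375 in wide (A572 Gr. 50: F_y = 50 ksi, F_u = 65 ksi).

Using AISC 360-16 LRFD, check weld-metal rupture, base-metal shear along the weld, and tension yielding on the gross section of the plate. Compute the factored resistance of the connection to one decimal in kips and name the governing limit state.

26.7 kips (gross-section yield governs)

Weld metal: throat = 0.707×0.1875 = 0.13256 in, L = 2×2.9375 = 5.875 in. φR_n = 0.75 × 0.6 × 80 × 0.13256 × 5.875 = 28.0 kips.
Base metal shear (0.25 in plate): yield φR_n = 1.0×0.6×50×0.25×5.875 = 44.1 kips; rupture φR_n = 0.75×0.6×65×0.25×5.875 = 43.0 kips; take 43.0 kips (rupture).
Tension yield (gross): A_g = 2.375×0.25 = 0.59375 in². φR_n = 0.90 × 50 × 0.59375 = 26.7 kips.
Governing: min(28.0, 43.0, 26.7) = 26.7 kips → gross-section yield.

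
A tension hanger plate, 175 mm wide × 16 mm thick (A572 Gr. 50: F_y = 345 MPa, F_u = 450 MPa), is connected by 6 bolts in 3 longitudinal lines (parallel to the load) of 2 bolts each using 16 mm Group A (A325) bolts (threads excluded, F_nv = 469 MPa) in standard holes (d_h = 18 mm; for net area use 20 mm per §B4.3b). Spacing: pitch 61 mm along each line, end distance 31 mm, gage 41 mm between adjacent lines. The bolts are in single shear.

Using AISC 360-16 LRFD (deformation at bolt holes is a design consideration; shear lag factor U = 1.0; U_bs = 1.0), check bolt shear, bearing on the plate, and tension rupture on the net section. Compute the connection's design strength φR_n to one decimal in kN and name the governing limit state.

424.3 kN (bolt shear governs)

Bolt shear: A_b = π(16)²/4 = 201.06 mm². φR_n = 0.75 × 469 × 201.06 × 6 × 1 = 424.3 kN.
Bearing (16 mm plate, F_u = 450 MPa): end bolts L_c = 31 − 18/2 = 22, R_n = min(1.2×22×16×450, 2.4×16×16×450) = 190.08 kN/bolt; interior L_c = 61 − 18 = 43, R_n = 276.48 kN/bolt. φR_n = 0.75 × (3×190.08 + 3×276.48) = 1049.8 kN.
Tension rupture (net): A_n = (175 − 3×20)×16 = 1840 mm² (U = 1.0, A_e = A_n). φR_n = 0.75 × 450 × 1840 = 621.0 kN.
Governing: min(424.3, 1049.8, 621.0) = 424.3 kN → bolt shear.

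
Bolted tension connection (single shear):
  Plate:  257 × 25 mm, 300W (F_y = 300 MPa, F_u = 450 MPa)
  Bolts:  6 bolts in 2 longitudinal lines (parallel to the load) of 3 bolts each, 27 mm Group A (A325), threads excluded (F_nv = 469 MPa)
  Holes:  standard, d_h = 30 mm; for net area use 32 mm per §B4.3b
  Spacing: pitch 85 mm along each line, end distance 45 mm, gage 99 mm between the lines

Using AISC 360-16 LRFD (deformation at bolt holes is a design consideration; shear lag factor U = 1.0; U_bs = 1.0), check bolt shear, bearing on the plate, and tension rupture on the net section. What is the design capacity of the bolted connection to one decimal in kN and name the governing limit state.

Bolt shear: A_b = π(27)²/4 = 572.56 mm². φR_n = 0.75 × 469 × 572.56 × 6 × 1 = 1208.4 kN.
Bearing (25 mm plate, F_u = 450 MPa): end bolts L_c = 45 − 30/2 = 30, R_n = min(1.2×30×25×450, 2.4×27×25×450) = 405 kN/bolt; interior L_c = 85 − 30 = 55, R_n = 729 kN/bolt. φR_n = 0.75 × (2×405 + 4×729) = 2794.5 kN.
Tension rupture (net): A_n = (257 − 2×32)×25 = 4825 mm² (U = 1.0, A_e = A_n). φR_n = 0.75 × 450 × 4825 = 1628.4 kN.
Governing: min(1208.4, 2794.5, 1628.4) = 1208.4 kN → bolt shear.

1208.4 kN (bolt shear governs)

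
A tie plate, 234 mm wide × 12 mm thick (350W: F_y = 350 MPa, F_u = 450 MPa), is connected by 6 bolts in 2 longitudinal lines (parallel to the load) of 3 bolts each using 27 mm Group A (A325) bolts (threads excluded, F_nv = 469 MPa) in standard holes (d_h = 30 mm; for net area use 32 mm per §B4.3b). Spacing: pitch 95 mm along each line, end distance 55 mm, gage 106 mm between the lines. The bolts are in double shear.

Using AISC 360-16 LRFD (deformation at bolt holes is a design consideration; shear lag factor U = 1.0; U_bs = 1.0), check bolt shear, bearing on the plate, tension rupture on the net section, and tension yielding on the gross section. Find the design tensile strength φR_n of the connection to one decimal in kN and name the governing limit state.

Bolt shear: A_b = π(27)²/4 = 572.56 mm². φR_n = 0.75 × 469 × 572.56 × 6 × 2 = 2416.8 kN.
Bearing (12 mm plate, F_u = 450 MPa): end bolts L_c = 55 − 30/2 = 40, R_n = min(1.2×40×12×450, 2.4×27×12×450) = 259.2 kN/bolt; interior L_c = 95 − 30 = 65, R_n = 349.92 kN/bolt. φR_n = 0.75 × (2×259.2 + 4×349.92) = 1438.6 kN.
Tension rupture (net): A_n = (234 − 2×32)×12 = 2040 mm² (U = 1.0, A_e = A_n). φR_n = 0.75 × 450 × 2040 = 688.5 kN.
Tension yield (gross): A_g = 234×12 = 2808 mm². φR_n = 0.90 × 350 × 2808 = 884.5 kN.
Governing: min(2416.8, 1438.6, 688.5, 884.5) = 688.5 kN → net-section rupture.

688.5 kN (net-section rupture governs)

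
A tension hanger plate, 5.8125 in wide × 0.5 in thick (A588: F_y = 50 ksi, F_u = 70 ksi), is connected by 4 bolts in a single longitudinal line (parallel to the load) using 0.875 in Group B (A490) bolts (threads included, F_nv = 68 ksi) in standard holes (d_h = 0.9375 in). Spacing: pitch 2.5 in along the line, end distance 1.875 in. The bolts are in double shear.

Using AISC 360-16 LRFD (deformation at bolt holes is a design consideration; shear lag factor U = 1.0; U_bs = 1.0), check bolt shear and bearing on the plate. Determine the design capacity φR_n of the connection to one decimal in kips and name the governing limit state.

192.0 kips (bearing governs)

Bolt shear: A_b = π(0.875)²/4 = 0.60132 in². φR_n = 0.75 × 68 × 0.60132 × 4 × 2 = 245.3 kips.
Bearing (0.5 in plate, F_u = 70 ksi): end bolts L_c = 1.875 − 0.9375/2 = 1.40625, R_n = min(1.2×1.40625×0.5×70, 2.4×0.875×0.5×70) = 59.063 kips/bolt; interior L_c = 2.5 − 0.9375 = 1.5625, R_n = 65.625 kips/bolt. φR_n = 0.75 × (1×59.063 + 3×65.625) = 192.0 kips.
Governing: min(245.3, 192.0) = 192.0 kips → bearing.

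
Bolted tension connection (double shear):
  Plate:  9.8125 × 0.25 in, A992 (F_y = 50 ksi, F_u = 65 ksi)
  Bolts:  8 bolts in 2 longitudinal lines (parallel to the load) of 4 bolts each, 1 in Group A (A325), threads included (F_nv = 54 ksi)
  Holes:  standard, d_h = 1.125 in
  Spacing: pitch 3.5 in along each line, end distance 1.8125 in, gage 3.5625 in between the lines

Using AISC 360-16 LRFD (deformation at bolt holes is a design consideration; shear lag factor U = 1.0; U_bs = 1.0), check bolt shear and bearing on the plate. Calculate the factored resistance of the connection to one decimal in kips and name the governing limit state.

212.1 kips (bearing governs)

Bolt shear: A_b = π(1)²/4 = 0.7854 in². φR_n = 0.75 × 54 × 0.7854 × 8 × 2 = 508.9 kips.
Bearing (0.25 in plate, F_u = 65 ksi): end bolts L_c = 1.8125 − 1.125/2 = 1.25, R_n = min(1.2×1.25×0.25×65, 2.4×1×0.25×65) = 24.375 kips/bolt; interior L_c = 3.5 − 1.125 = 2.375, R_n = 39 kips/bolt. φR_n = 0.75 × (2×24.375 + 6×39) = 212.1 kips.
Governing: min(508.9, 212.1) = 212.1 kips → bearing.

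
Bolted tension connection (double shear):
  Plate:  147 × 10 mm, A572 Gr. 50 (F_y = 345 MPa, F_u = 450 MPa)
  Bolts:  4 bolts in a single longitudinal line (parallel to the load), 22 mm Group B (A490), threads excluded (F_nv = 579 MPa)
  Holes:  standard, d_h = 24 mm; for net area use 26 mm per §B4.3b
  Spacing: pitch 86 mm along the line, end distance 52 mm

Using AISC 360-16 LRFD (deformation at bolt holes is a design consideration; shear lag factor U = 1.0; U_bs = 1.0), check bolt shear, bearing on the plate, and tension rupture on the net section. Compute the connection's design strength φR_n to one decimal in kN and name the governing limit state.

408.4 kN (net-section rupture governs)

Bolt shear: A_b = π(22)²/4 = 380.13 mm². φR_n = 0.75 × 579 × 380.13 × 4 × 2 = 1320.6 kN.
Bearing (10 mm plate, F_u = 450 MPa): end bolts L_c = 52 − 24/2 = 40, R_n = min(1.2×40×10×450, 2.4×22×10×450) = 216 kN/bolt; interior L_c = 86 − 24 = 62, R_n = 237.6 kN/bolt. φR_n = 0.75 × (1×216 + 3×237.6) = 696.6 kN.
Tension rupture (net): A_n = (147 − 1×26)×10 = 1210 mm² (U = 1.0, A_e = A_n). φR_n = 0.75 × 450 × 1210 = 408.4 kN.
Governing: min(1320.6, 696.6, 408.4) = 408.4 kN → net-section rupture.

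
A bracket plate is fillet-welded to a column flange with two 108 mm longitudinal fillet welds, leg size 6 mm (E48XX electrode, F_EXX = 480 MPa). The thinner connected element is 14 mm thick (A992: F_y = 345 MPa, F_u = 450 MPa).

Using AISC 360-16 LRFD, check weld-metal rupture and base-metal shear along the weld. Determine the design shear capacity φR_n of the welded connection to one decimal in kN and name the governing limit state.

197.9 kN (weld metal governs)

Weld metal: throat = 0.707×6 = 4.242 mm, L = 2×108 = 216 mm. φR_n = 0.75 × 0.6 × 480 × 4.242 × 216 = 197.9 kN.
Base metal shear (14 mm plate): yield φR_n = 1.0×0.6×345×14×216 = 626.0 kN; rupture φR_n = 0.75×0.6×450×14×216 = 612.4 kN; take 612.4 kN (rupture).
Governing: min(197.9, 612.4) = 197.9 kN → weld metal.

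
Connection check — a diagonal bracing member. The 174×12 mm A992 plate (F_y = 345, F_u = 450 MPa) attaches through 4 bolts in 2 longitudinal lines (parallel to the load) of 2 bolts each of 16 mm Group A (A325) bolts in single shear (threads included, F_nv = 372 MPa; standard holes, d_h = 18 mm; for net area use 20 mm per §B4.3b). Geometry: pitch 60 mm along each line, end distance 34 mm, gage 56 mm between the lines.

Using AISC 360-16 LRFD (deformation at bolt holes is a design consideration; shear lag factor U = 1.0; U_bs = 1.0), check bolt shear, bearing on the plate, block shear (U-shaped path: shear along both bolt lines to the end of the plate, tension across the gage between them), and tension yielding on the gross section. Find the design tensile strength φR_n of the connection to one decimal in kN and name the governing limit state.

Bolt shear: A_b = π(16)²/4 = 201.06 mm². φR_n = 0.75 × 372 × 201.06 × 4 × 1 = 224.4 kN.
Bearing (12 mm plate, F_u = 450 MPa): end bolts L_c = 34 − 18/2 = 25, R_n = min(1.2×25×12×450, 2.4×16×12×450) = 162 kN/bolt; interior L_c = 60 − 18 = 42, R_n = 207.36 kN/bolt. φR_n = 0.75 × (2×162 + 2×207.36) = 554.0 kN.
Block shear: shear path 2×[34+1×60] = 2×94 mm, A_gv = 2256, A_nv = 2×(94 − 1.5×20)×12 = 1536 mm²; tension across gage: (56 − 1×20)×12 = 432 mm². R_n = min(0.6×450×1536, 0.6×345×2256) + 1.0×450×432 = min(414.72, 466.99) + 194.4 = 609.12 kN. φR_n = 0.75 × 609.12 = 456.8 kN.
Tension yield (gross): A_g = 174×12 = 2088 mm². φR_n = 0.90 × 345 × 2088 = 648.3 kN.
Governing: min(224.4, 554.0, 456.8, 648.3) = 224.4 kN → bolt shear.

224.4 kN (bolt shear governs)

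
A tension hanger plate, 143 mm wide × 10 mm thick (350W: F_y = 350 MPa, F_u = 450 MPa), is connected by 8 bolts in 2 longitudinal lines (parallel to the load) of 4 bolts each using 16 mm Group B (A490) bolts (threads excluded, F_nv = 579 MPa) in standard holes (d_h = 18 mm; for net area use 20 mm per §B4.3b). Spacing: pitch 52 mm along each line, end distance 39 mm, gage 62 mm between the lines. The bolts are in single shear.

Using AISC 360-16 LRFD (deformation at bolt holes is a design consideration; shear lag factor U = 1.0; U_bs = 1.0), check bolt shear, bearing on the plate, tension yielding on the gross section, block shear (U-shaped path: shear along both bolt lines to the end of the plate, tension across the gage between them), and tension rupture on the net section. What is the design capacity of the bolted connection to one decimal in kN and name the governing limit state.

Bolt shear: A_b = π(16)²/4 = 201.06 mm². φR_n = 0.75 × 579 × 201.06 × 8 × 1 = 698.5 kN.
Bearing (10 mm plate, F_u = 450 MPa): end bolts L_c = 39 − 18/2 = 30, R_n = min(1.2×30×10×450, 2.4×16×10×450) = 162 kN/bolt; interior L_c = 52 − 18 = 34, R_n = 172.8 kN/bolt. φR_n = 0.75 × (2×162 + 6×172.8) = 1020.6 kN.
Tension yield (gross): A_g = 143×10 = 1430 mm². φR_n = 0.90 × 350 × 1430 = 450.5 kN.
Block shear: shear path 2×[39+3×52] = 2×195 mm, A_gv = 3900, A_nv = 2×(195 − 3.5×20)×10 = 2500 mm²; tension across gage: (62 − 1×20)×10 = 420 mm². R_n = min(0.6×450×2500, 0.6×350×3900) + 1.0×450×420 = min(675, 819) + 189 = 864 kN. φR_n = 0.75 × 864 = 648.0 kN.
Tension rupture (net): A_n = (143 − 2×20)×10 = 1030 mm² (U = 1.0, A_e = A_n). φR_n = 0.75 × 450 × 1030 = 347.6 kN.
Governing: min(698.5, 1020.6, 450.5, 648.0, 347.6) = 347.6 kN → net-section rupture.

347.6 kN (net-section rupture governs)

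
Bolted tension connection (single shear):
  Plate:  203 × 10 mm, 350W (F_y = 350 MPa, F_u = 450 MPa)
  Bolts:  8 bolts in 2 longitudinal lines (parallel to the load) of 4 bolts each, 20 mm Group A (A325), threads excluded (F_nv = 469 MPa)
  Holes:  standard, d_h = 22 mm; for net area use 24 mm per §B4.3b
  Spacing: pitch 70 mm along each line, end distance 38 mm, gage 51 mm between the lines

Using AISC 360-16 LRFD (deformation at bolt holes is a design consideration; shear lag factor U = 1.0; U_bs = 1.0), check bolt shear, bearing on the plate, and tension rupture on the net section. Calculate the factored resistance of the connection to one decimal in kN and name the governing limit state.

Bolt shear: A_b = π(20)²/4 = 314.16 mm². φR_n = 0.75 × 469 × 314.16 × 8 × 1 = 884.0 kN.
Bearing (10 mm plate, F_u = 450 MPa): end bolts L_c = 38 − 22/2 = 27, R_n = min(1.2×27×10×450, 2.4×20×10×450) = 145.8 kN/bolt; interior L_c = 70 − 22 = 48, R_n = 216 kN/bolt. φR_n = 0.75 × (2×145.8 + 6×216) = 1190.7 kN.
Tension rupture (net): A_n = (203 − 2×24)×10 = 1550 mm² (U = 1.0, A_e = A_n). φR_n = 0.75 × 450 × 1550 = 523.1 kN.
Governing: min(884.0, 1190.7, 523.1) = 523.1 kN → net-section rupture.

523.1 kN (net-section rupture governs)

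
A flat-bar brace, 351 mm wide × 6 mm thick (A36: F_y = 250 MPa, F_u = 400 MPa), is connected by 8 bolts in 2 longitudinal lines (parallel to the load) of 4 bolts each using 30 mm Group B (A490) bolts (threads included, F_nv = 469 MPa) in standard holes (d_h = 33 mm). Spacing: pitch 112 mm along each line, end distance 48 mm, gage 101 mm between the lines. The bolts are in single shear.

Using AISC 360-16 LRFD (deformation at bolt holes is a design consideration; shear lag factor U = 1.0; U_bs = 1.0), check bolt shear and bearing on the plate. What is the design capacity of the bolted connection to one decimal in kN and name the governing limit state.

913.7 kN (bearing governs)

Bolt shear: A_b = π(30)²/4 = 706.86 mm². φR_n = 0.75 × 469 × 706.86 × 8 × 1 = 1989.1 kN.
Bearing (6 mm plate, F_u = 400 MPa): end bolts L_c = 48 − 33/2 = 31.5, R_n = min(1.2×31.5×6×400, 2.4×30×6×400) = 90.72 kN/bolt; interior L_c = 112 − 33 = 79, R_n = 172.8 kN/bolt. φR_n = 0.75 × (2×90.72 + 6×172.8) = 913.7 kN.
Governing: min(1989.1, 913.7) = 913.7 kN → bearing.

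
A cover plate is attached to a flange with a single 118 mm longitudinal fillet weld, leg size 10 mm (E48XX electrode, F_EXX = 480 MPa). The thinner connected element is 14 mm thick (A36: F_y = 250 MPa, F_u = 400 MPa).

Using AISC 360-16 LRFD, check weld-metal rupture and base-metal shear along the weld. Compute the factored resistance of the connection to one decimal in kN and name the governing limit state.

Weld metal: throat = 0.707×10 = 7.07 mm, L = 118 mm. φR_n = 0.75 × 0.6 × 480 × 7.07 × 118 = 180.2 kN.
Base metal shear (14 mm plate): yield φR_n = 1.0×0.6×250×14×118 = 247.8 kN; rupture φR_n = 0.75×0.6×400×14×118 = 297.4 kN; take 247.8 kN (yield).
Governing: min(180.2, 247.8) = 180.2 kN → weld metal.

180.2 kN (weld metal governs)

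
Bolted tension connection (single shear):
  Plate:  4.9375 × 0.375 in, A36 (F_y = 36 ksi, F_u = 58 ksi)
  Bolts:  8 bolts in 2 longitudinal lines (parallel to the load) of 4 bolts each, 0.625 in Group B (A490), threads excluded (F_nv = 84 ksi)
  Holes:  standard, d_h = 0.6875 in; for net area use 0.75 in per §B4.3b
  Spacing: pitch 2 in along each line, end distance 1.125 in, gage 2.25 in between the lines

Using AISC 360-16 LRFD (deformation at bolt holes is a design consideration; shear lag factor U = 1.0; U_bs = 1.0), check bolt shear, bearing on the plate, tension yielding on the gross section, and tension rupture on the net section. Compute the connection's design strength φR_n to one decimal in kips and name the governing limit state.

56.1 kips (net-section rupture governs)

Bolt shear: A_b = π(0.625)²/4 = 0.3068 in². φR_n = 0.75 × 84 × 0.3068 × 8 × 1 = 154.6 kips.
Bearing (0.375 in plate, F_u = 58 ksi): end bolts L_c = 1.125 − 0.6875/2 = 0.78125, R_n = min(1.2×0.78125×0.375×58, 2.4×0.625×0.375×58) = 20.391 kips/bolt; interior L_c = 2 − 0.6875 = 1.3125, R_n = 32.625 kips/bolt. φR_n = 0.75 × (2×20.391 + 6×32.625) = 177.4 kips.
Tension yield (gross): A_g = 4.9375×0.375 = 1.8516 in². φR_n = 0.90 × 36 × 1.8516 = 60.0 kips.
Tension rupture (net): A_n = (4.9375 − 2×0.75)×0.375 = 1.2891 in² (U = 1.0, A_e = A_n). φR_n = 0.75 × 58 × 1.2891 = 56.1 kips.
Governing: min(154.6, 177.4, 60.0, 56.1) = 56.1 kips → net-section rupture.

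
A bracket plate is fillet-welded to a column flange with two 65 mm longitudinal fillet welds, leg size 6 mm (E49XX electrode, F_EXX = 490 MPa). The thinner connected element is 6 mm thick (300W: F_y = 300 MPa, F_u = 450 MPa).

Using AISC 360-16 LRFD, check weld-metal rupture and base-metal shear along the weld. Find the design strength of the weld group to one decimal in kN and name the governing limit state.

Weld metal: throat = 0.707×6 = 4.242 mm, L = 2×65 = 130 mm. φR_n = 0.75 × 0.6 × 490 × 4.242 × 130 = 121.6 kN.
Base metal shear (6 mm plate): yield φR_n = 1.0×0.6×300×6×130 = 140.4 kN; rupture φR_n = 0.75×0.6×450×6×130 = 158.0 kN; take 140.4 kN (yield).
Governing: min(121.6, 140.4) = 121.6 kN → weld metal.

121.6 kN (weld metal governs)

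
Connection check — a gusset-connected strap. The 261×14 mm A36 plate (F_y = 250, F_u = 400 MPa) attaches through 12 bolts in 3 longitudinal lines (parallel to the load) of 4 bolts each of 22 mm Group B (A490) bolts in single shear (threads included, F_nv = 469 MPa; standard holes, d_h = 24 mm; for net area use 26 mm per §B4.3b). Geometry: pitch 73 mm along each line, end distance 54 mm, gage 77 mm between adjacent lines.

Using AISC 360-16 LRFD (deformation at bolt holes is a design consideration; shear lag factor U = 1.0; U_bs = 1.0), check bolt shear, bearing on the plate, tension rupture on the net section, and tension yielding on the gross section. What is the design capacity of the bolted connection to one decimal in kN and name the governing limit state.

Bolt shear: A_b = π(22)²/4 = 380.13 mm². φR_n = 0.75 × 469 × 380.13 × 12 × 1 = 1604.5 kN.
Bearing (14 mm plate, F_u = 400 MPa): end bolts L_c = 54 − 24/2 = 42, R_n = min(1.2×42×14×400, 2.4×22×14×400) = 282.24 kN/bolt; interior L_c = 73 − 24 = 49, R_n = 295.68 kN/bolt. φR_n = 0.75 × (3×282.24 + 9×295.68) = 2630.9 kN.
Tension rupture (net): A_n = (261 − 3×26)×14 = 2562 mm² (U = 1.0, A_e = A_n). φR_n = 0.75 × 400 × 2562 = 768.6 kN.
Tension yield (gross): A_g = 261×14 = 3654 mm². φR_n = 0.90 × 250 × 3654 = 822.2 kN.
Governing: min(1604.5, 2630.9, 768.6, 822.2) = 768.6 kN → net-section rupture.

768.6 kN (net-section rupture governs)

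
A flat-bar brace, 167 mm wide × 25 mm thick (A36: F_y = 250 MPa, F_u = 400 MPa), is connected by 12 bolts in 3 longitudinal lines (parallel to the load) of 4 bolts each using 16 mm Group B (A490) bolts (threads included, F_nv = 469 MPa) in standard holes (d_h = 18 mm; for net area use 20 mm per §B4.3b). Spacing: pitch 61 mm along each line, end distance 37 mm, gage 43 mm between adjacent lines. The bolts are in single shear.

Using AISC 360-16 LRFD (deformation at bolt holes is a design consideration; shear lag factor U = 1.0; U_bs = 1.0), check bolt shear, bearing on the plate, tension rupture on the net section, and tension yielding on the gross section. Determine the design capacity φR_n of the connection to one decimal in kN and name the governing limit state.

Bolt shear: A_b = π(16)²/4 = 201.06 mm². φR_n = 0.75 × 469 × 201.06 × 12 × 1 = 848.7 kN.
Bearing (25 mm plate, F_u = 400 MPa): end bolts L_c = 37 − 18/2 = 28, R_n = min(1.2×28×25×400, 2.4×16×25×400) = 336 kN/bolt; interior L_c = 61 − 18 = 43, R_n = 384 kN/bolt. φR_n = 0.75 × (3×336 + 9×384) = 3348.0 kN.
Tension rupture (net): A_n = (167 − 3×20)×25 = 2675 mm² (U = 1.0, A_e = A_n). φR_n = 0.75 × 400 × 2675 = 802.5 kN.
Tension yield (gross): A_g = 167×25 = 4175 mm². φR_n = 0.90 × 250 × 4175 = 939.4 kN.
Governing: min(848.7, 3348.0, 802.5, 939.4) = 802.5 kN → net-section rupture.

802.5 kN (net-section rupture governs)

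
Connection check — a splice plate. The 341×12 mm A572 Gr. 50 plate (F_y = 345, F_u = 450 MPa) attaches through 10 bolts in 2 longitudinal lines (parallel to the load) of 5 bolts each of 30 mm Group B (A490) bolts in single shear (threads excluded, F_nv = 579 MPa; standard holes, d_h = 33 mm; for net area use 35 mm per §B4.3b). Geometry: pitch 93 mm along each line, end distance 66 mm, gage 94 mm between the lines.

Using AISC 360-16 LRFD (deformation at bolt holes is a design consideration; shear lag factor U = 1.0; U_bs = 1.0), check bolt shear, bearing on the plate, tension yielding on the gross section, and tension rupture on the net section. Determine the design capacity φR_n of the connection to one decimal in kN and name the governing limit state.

Bolt shear: A_b = π(30)²/4 = 706.86 mm². φR_n = 0.75 × 579 × 706.86 × 10 × 1 = 3069.5 kN.
Bearing (12 mm plate, F_u = 450 MPa): end bolts L_c = 66 − 33/2 = 49.5, R_n = min(1.2×49.5×12×450, 2.4×30×12×450) = 320.76 kN/bolt; interior L_c = 93 − 33 = 60, R_n = 388.8 kN/bolt. φR_n = 0.75 × (2×320.76 + 8×388.8) = 2813.9 kN.
Tension yield (gross): A_g = 341×12 = 4092 mm². φR_n = 0.90 × 345 × 4092 = 1270.6 kN.
Tension rupture (net): A_n = (341 − 2×35)×12 = 3252 mm² (U = 1.0, A_e = A_n). φR_n = 0.75 × 450 × 3252 = 1097.6 kN.
Governing: min(3069.5, 2813.9, 1270.6, 1097.6) = 1097.6 kN → net-section rupture.

1097.6 kN (net-section rupture governs)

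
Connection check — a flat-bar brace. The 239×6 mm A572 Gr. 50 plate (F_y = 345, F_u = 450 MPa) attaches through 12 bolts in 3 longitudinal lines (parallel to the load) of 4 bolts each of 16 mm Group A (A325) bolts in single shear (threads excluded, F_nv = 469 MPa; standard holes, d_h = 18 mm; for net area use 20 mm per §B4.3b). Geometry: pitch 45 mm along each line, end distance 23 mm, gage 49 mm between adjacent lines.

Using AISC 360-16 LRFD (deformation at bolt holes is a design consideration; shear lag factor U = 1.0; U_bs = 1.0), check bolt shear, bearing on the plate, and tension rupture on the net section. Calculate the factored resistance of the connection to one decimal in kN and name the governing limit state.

Bolt shear: A_b = π(16)²/4 = 201.06 mm². φR_n = 0.75 × 469 × 201.06 × 12 × 1 = 848.7 kN.
Bearing (6 mm plate, F_u = 450 MPa): end bolts L_c = 23 − 18/2 = 14, R_n = min(1.2×14×6×450, 2.4×16×6×450) = 45.36 kN/bolt; interior L_c = 45 − 18 = 27, R_n = 87.48 kN/bolt. φR_n = 0.75 × (3×45.36 + 9×87.48) = 692.6 kN.
Tension rupture (net): A_n = (239 − 3×20)×6 = 1074 mm² (U = 1.0, A_e = A_n). φR_n = 0.75 × 450 × 1074 = 362.5 kN.
Governing: min(848.7, 692.6, 362.5) = 362.5 kN → net-section rupture.

362.5 kN (net-section rupture governs)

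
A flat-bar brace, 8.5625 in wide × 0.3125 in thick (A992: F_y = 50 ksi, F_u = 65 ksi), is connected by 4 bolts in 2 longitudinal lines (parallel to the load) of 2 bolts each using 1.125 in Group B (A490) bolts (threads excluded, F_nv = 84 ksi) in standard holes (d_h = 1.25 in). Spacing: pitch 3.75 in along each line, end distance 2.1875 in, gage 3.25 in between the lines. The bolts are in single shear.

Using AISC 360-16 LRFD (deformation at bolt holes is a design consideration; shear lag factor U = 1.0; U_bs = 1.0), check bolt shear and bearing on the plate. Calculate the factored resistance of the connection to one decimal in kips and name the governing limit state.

139.4 kips (bearing governs)

Bolt shear: A_b = π(1.125)²/4 = 0.99402 in². φR_n = 0.75 × 84 × 0.99402 × 4 × 1 = 250.5 kips.
Bearing (0.3125 in plate, F_u = 65 ksi): end bolts L_c = 2.1875 − 1.25/2 = 1.5625, R_n = min(1.2×1.5625×0.3125×65, 2.4×1.125×0.3125×65) = 38.086 kips/bolt; interior L_c = 3.75 − 1.25 = 2.5, R_n = 54.844 kips/bolt. φR_n = 0.75 × (2×38.086 + 2×54.844) = 139.4 kips.
Governing: min(250.5, 139.4) = 139.4 kips → bearing.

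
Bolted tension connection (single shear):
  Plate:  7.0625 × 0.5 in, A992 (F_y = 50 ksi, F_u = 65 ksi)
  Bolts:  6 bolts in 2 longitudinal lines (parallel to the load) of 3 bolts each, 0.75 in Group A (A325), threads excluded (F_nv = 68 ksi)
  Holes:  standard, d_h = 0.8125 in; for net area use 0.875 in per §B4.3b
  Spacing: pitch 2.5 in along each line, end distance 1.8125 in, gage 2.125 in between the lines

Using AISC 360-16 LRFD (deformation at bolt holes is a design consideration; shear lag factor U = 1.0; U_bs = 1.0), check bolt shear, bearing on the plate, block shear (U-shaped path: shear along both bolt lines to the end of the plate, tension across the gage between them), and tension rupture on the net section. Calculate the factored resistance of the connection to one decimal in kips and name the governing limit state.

129.5 kips (net-section rupture governs)

Bolt shear: A_b = π(0.75)²/4 = 0.44179 in². φR_n = 0.75 × 68 × 0.44179 × 6 × 1 = 135.2 kips.
Bearing (0.5 in plate, F_u = 65 ksi): end bolts L_c = 1.8125 − 0.8125/2 = 1.40625, R_n = min(1.2×1.40625×0.5×65, 2.4×0.75×0.5×65) = 54.844 kips/bolt; interior L_c = 2.5 − 0.8125 = 1.6875, R_n = 58.5 kips/bolt. φR_n = 0.75 × (2×54.844 + 4×58.5) = 257.8 kips.
Block shear: shear path 2×[1.8125+2×2.5] = 2×6.8125 in, A_gv = 6.8125, A_nv = 2×(6.8125 − 2.5×0.875)×0.5 = 4.625 in²; tension across gage: (2.125 − 1×0.875)×0.5 = 0.625 in². R_n = min(0.6×65×4.625, 0.6×50×6.8125) + 1.0×65×0.625 = min(180.38, 204.38) + 40.625 = 221.01 kips. φR_n = 0.75 × 221.01 = 165.8 kips.
Tension rupture (net): A_n = (7.0625 − 2×0.875)×0.5 = 2.6563 in² (U = 1.0, A_e = A_n). φR_n = 0.75 × 65 × 2.6563 = 129.5 kips.
Governing: min(135.2, 257.8, 165.8, 129.5) = 129.5 kips → net-section rupture.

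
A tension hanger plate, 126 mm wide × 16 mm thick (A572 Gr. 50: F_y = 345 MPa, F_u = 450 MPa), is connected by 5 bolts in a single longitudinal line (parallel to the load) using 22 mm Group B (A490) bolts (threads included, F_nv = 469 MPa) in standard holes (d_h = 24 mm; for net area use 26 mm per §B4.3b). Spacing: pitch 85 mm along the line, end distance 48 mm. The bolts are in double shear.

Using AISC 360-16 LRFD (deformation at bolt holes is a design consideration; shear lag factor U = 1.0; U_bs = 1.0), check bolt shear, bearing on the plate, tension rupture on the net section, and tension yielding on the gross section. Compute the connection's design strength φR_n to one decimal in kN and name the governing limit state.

540.0 kN (net-section rupture governs)

Bolt shear: A_b = π(22)²/4 = 380.13 mm². φR_n = 0.75 × 469 × 380.13 × 5 × 2 = 1337.1 kN.
Bearing (16 mm plate, F_u = 450 MPa): end bolts L_c = 48 − 24/2 = 36, R_n = min(1.2×36×16×450, 2.4×22×16×450) = 311.04 kN/bolt; interior L_c = 85 − 24 = 61, R_n = 380.16 kN/bolt. φR_n = 0.75 × (1×311.04 + 4×380.16) = 1373.8 kN.
Tension rupture (net): A_n = (126 − 1×26)×16 = 1600 mm² (U = 1.0, A_e = A_n). φR_n = 0.75 × 450 × 1600 = 540.0 kN.
Tension yield (gross): A_g = 126×16 = 2016 mm². φR_n = 0.90 × 345 × 2016 = 626.0 kN.
Governing: min(1337.1, 1373.8, 540.0, 626.0) = 540.0 kN → net-section rupture.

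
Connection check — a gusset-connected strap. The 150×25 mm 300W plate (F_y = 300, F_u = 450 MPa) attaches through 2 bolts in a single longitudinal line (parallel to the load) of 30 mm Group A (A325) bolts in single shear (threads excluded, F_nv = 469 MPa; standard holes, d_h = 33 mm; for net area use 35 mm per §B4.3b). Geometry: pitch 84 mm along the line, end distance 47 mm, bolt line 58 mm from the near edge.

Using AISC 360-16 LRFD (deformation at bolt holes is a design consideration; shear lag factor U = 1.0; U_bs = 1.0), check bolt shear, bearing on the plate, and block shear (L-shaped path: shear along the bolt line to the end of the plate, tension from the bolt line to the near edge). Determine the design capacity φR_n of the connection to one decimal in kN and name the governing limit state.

Bolt shear: A_b = π(30)²/4 = 706.86 mm². φR_n = 0.75 × 469 × 706.86 × 2 × 1 = 497.3 kN.
Bearing (25 mm plate, F_u = 450 MPa): end bolts L_c = 47 − 33/2 = 30.5, R_n = min(1.2×30.5×25×450, 2.4×30×25×450) = 411.75 kN/bolt; interior L_c = 84 − 33 = 51, R_n = 688.5 kN/bolt. φR_n = 0.75 × (1×411.75 + 1×688.5) = 825.2 kN.
Block shear: shear path 1×[47+1×84] = 1×131 mm, A_gv = 3275, A_nv = 1×(131 − 1.5×35)×25 = 1962.5 mm²; tension to near edge: (58 − 0.5×35)×25 = 1012.5 mm². R_n = min(0.6×450×1962.5, 0.6×300×3275) + 1.0×450×1012.5 = min(529.88, 589.5) + 455.63 = 985.51 kN. φR_n = 0.75 × 985.51 = 739.1 kN.
Governing: min(497.3, 825.2, 739.1) = 497.3 kN → bolt shear.

497.3 kN (bolt shear governs)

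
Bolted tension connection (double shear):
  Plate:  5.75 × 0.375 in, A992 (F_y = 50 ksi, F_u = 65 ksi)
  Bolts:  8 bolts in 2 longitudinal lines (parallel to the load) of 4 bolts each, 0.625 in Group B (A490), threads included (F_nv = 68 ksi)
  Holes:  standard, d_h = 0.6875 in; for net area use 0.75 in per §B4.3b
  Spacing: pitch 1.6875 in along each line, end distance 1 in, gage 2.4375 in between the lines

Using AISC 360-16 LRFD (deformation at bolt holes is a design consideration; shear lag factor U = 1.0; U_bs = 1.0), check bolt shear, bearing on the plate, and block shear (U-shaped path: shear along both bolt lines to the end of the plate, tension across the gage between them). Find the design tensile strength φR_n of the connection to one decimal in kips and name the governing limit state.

106.3 kips (block shear governs)

Bolt shear: A_b = π(0.625)²/4 = 0.3068 in². φR_n = 0.75 × 68 × 0.3068 × 8 × 2 = 250.3 kips.
Bearing (0.375 in plate, F_u = 65 ksi): end bolts L_c = 1 − 0.6875/2 = 0.65625, R_n = min(1.2×0.65625×0.375×65, 2.4×0.625×0.375×65) = 19.195 kips/bolt; interior L_c = 1.6875 − 0.6875 = 1, R_n = 29.25 kips/bolt. φR_n = 0.75 × (2×19.195 + 6×29.25) = 160.4 kips.
Block shear: shear path 2×[1+3×1.6875] = 2×6.0625 in, A_gv = 4.5469, A_nv = 2×(6.0625 − 3.5×0.75)×0.375 = 2.5781 in²; tension across gage: (2.4375 − 1×0.75)×0.375 = 0.63281 in². R_n = min(0.6×65×2.5781, 0.6×50×4.5469) + 1.0×65×0.63281 = min(100.55, 136.41) + 41.133 = 141.68 kips. φR_n = 0.75 × 141.68 = 106.3 kips.
Governing: min(250.3, 160.4, 106.3) = 106.3 kips → block shear.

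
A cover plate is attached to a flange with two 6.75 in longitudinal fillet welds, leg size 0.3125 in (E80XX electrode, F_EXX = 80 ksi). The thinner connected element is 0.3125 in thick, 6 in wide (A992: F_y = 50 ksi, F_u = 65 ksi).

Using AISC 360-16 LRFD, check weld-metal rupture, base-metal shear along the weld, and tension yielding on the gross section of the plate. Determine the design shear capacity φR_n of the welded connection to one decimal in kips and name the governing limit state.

84.4 kips (gross-section yield governs)

Weld metal: throat = 0.707×0.3125 = 0.22094 in, L = 2×6.75 = 13.5 in. φR_n = 0.75 × 0.6 × 80 × 0.22094 × 13.5 = 107.4 kips.
Base metal shear (0.3125 in plate): yield φR_n = 1.0×0.6×50×0.3125×13.5 = 126.6 kips; rupture φR_n = 0.75×0.6×65×0.3125×13.5 = 123.4 kips; take 123.4 kips (rupture).
Tension yield (gross): A_g = 6×0.3125 = 1.875 in². φR_n = 0.90 × 50 × 1.875 = 84.4 kips.
Governing: min(107.4, 123.4, 84.4) = 84.4 kips → gross-section yield.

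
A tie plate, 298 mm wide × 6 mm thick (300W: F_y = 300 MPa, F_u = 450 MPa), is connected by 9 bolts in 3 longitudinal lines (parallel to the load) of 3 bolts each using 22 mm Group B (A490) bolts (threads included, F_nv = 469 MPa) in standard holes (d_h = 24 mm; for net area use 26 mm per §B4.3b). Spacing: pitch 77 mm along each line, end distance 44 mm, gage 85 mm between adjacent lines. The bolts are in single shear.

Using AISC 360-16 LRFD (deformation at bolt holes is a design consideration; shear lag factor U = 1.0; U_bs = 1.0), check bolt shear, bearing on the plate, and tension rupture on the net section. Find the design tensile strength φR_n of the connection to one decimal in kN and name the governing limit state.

Bolt shear: A_b = π(22)²/4 = 380.13 mm². φR_n = 0.75 × 469 × 380.13 × 9 × 1 = 1203.4 kN.
Bearing (6 mm plate, F_u = 450 MPa): end bolts L_c = 44 − 24/2 = 32, R_n = min(1.2×32×6×450, 2.4×22×6×450) = 103.68 kN/bolt; interior L_c = 77 − 24 = 53, R_n = 142.56 kN/bolt. φR_n = 0.75 × (3×103.68 + 6×142.56) = 874.8 kN.
Tension rupture (net): A_n = (298 − 3×26)×6 = 1320 mm² (U = 1.0, A_e = A_n). φR_n = 0.75 × 450 × 1320 = 445.5 kN.
Governing: min(1203.4, 874.8, 445.5) = 445.5 kN → net-section rupture.

445.5 kN (net-section rupture governs)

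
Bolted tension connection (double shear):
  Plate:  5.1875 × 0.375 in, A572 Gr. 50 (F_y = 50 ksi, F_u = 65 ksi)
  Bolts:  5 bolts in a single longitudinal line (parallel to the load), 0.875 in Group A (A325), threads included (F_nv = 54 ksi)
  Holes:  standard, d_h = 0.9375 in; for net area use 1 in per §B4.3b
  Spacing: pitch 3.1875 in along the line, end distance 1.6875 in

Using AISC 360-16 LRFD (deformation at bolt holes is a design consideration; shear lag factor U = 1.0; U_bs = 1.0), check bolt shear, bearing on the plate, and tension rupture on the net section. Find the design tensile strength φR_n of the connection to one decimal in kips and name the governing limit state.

Bolt shear: A_b = π(0.875)²/4 = 0.60132 in². φR_n = 0.75 × 54 × 0.60132 × 5 × 2 = 243.5 kips.
Bearing (0.375 in plate, F_u = 65 ksi): end bolts L_c = 1.6875 − 0.9375/2 = 1.21875, R_n = min(1.2×1.21875×0.375×65, 2.4×0.875×0.375×65) = 35.648 kips/bolt; interior L_c = 3.1875 − 0.9375 = 2.25, R_n = 51.188 kips/bolt. φR_n = 0.75 × (1×35.648 + 4×51.188) = 180.3 kips.
Tension rupture (net): A_n = (5.1875 − 1×1)×0.375 = 1.5703 in² (U = 1.0, A_e = A_n). φR_n = 0.75 × 65 × 1.5703 = 76.6 kips.
Governing: min(243.5, 180.3, 76.6) = 76.6 kips → net-section rupture.

76.6 kips (net-section rupture governs)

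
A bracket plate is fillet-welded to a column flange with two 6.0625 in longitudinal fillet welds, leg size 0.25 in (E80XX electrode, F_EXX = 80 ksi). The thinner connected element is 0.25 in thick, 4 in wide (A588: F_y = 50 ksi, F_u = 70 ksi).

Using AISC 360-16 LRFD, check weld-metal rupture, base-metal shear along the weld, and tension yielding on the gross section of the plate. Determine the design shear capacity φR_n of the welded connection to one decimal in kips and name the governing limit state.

45.0 kips (gross-section yield governs)

Weld metal: throat = 0.707×0.25 = 0.17675 in, L = 2×6.0625 = 12.125 in. φR_n = 0.75 × 0.6 × 80 × 0.17675 × 12.125 = 77.2 kips.
Base metal shear (0.25 in plate): yield φR_n = 1.0×0.6×50×0.25×12.125 = 90.9 kips; rupture φR_n = 0.75×0.6×70×0.25×12.125 = 95.5 kips; take 90.9 kips (yield).
Tension yield (gross): A_g = 4×0.25 = 1 in². φR_n = 0.90 × 50 × 1 = 45.0 kips.
Governing: min(77.2, 90.9, 45.0) = 45.0 kips → gross-section yield.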